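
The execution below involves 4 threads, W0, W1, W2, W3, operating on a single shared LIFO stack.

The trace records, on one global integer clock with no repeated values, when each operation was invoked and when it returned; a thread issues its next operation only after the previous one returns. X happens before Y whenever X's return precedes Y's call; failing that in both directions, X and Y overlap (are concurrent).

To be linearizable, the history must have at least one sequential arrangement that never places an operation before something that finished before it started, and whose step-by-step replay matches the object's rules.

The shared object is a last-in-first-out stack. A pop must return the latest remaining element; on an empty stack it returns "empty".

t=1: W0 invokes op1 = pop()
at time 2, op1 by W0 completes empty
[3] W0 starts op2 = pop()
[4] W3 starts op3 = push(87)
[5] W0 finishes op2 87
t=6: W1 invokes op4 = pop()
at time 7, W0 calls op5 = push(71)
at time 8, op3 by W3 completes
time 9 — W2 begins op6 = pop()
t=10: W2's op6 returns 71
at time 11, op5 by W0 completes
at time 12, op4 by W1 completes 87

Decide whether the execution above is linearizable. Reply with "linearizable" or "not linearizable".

prefix check: 1..11 passes, 1..12 fails once op4's time-12 response joins
every one of the 18 real-time-consistent orders over 6 completed LIFO stack ops fails the sequential spec
for example op1, op2, op3, op4, op5, op6 fails at step 2: op2 pop() → 87 is not legal there
for example op1, op2, op3, op4, op6, op5 fails at step 2: op2 pop() → 87 is not legal there

not linearizable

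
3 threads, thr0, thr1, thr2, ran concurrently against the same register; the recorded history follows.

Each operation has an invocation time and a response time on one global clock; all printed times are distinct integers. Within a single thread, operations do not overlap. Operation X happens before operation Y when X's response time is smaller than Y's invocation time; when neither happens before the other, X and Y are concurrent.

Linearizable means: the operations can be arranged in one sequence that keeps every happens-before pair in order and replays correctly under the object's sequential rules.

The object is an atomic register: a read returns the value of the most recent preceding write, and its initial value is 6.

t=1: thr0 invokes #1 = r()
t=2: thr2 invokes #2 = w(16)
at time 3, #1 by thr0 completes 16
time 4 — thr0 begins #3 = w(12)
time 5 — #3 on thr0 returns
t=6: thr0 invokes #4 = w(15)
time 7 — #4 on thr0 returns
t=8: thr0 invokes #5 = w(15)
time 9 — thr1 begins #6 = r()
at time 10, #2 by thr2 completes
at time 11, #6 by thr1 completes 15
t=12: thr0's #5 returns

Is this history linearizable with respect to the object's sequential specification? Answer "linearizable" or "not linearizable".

one valid linearization: #2, #1, #3, #4, #5, #6
after step 1 (#2 w(16)): value 16
after step 2 (#1 r() → 16): value 16
after step 3 (#3 w(12)): value 12
after step 4 (#4 w(15)): value 15
after step 5 (#5 w(15)): value 15
after step 6 (#6 r() → 15): value 15

linearizable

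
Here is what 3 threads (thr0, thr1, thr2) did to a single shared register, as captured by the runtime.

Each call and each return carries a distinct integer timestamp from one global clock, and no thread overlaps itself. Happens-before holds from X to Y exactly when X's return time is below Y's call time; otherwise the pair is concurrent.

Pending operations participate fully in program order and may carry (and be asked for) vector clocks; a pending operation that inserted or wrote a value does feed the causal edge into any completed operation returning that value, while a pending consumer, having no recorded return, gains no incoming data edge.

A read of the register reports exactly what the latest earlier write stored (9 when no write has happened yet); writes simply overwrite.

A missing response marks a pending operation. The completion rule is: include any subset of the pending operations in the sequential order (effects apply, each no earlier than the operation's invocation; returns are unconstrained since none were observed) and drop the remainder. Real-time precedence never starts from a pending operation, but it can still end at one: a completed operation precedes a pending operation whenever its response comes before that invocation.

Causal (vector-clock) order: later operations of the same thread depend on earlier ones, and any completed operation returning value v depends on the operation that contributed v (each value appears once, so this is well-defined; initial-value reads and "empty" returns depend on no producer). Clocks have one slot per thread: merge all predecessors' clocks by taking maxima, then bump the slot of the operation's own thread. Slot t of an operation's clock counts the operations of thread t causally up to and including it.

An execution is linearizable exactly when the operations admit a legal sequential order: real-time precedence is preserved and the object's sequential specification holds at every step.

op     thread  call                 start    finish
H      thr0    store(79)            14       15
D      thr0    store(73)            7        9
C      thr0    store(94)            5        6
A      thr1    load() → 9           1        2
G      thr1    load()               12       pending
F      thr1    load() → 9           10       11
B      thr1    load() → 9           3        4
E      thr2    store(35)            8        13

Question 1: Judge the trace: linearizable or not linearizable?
prefix check: 1..10 passes, 1..11 fails once F's time-11 response joins
a single order respects real time; the 5 completed register operations fail replay along it
no escape via the 1 pending operation (E): every completion choice fails
e.g. A, B, C, D, F (pending dropped): illegal at step 5, since F load() → 9 cannot apply there

not linearizable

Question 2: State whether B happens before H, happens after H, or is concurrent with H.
B spans [3,4], H spans [14,15]
resp(B)=4 < inv(H)=14

before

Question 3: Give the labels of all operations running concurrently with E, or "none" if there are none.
E spans [8,13]; an op avoiding the whole window 8..13 is ordered, any other is concurrent
A [1,2]: before
B [3,4]: before
C [5,6]: before
D [7,9]: concurrent
F [10,11]: concurrent
G [12,…): concurrent
H [14,15]: after

D, F, G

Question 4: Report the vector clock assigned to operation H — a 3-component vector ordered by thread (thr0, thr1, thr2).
no predecessors for E (invoked 8): thr2 increments from zero → (0, 0, 1)
no predecessors for A (invoked 1): thr1 increments from zero → (0, 1, 0)
no predecessors for C (invoked 5): thr0 increments from zero → (1, 0, 0)
invoked at 3, B merges VC(A)=(0, 1, 0) and bumps thr1's slot → (0, 2, 0)
invoked at 7, D merges VC(C)=(1, 0, 0) and bumps thr0's slot → (2, 0, 0)
invoked at 10, F merges VC(B)=(0, 2, 0) and bumps thr1's slot → (0, 3, 0)
invoked at 14, H merges VC(D)=(2, 0, 0) and bumps thr0's slot → (3, 0, 0)
invoked at 12, G merges VC(F)=(0, 3, 0) and bumps thr1's slot → (0, 4, 0)
target: VC(H) = (3, 0, 0)

(3, 0, 0)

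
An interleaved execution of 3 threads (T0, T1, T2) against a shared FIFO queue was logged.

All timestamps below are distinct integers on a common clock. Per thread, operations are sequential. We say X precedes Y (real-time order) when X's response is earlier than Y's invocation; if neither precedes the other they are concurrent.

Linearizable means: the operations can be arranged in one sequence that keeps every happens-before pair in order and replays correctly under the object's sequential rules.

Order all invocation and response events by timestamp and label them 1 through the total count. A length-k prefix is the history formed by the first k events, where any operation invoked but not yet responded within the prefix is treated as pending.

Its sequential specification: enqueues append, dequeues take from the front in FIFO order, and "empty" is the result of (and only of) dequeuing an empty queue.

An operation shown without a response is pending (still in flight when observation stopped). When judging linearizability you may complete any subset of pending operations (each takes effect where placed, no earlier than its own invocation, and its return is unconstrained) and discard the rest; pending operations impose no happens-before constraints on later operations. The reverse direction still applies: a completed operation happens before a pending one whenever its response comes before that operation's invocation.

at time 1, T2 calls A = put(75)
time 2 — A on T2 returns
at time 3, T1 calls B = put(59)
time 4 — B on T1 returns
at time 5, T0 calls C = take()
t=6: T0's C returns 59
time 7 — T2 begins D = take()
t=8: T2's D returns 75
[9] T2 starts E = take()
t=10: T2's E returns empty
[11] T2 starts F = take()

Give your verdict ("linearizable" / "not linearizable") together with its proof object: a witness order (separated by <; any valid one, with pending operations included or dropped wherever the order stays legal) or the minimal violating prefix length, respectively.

not linearizable — minimal violating prefix: 6 events

through event 5 a valid linearization exists; event 6 (C responding at time 6) ends that
exhaustive check: the 3 completed FIFO queue ops admit one real-time order; illegal
take A, B, C: step 3 already fails, because C take() → 59 cannot occur there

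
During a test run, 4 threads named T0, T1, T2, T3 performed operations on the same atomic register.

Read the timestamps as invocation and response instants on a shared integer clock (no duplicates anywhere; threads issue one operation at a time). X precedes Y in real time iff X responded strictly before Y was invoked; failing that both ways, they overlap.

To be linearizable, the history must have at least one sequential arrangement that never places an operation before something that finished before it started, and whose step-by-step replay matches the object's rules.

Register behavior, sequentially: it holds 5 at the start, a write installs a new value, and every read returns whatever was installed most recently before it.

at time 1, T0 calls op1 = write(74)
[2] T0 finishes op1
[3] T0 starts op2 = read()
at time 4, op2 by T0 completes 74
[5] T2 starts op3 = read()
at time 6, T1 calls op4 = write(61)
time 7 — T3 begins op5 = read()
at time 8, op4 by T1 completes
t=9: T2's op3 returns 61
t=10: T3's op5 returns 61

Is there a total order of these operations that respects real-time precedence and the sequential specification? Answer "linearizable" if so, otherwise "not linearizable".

linearizable

one valid linearization: op1, op2, op4, op3, op5
after step 1 (op1 write(74)): value 74
after step 2 (op2 read() → 74): value 74
after step 3 (op4 write(61)): value 61
after step 4 (op3 read() → 61): value 61
after step 5 (op5 read() → 61): value 61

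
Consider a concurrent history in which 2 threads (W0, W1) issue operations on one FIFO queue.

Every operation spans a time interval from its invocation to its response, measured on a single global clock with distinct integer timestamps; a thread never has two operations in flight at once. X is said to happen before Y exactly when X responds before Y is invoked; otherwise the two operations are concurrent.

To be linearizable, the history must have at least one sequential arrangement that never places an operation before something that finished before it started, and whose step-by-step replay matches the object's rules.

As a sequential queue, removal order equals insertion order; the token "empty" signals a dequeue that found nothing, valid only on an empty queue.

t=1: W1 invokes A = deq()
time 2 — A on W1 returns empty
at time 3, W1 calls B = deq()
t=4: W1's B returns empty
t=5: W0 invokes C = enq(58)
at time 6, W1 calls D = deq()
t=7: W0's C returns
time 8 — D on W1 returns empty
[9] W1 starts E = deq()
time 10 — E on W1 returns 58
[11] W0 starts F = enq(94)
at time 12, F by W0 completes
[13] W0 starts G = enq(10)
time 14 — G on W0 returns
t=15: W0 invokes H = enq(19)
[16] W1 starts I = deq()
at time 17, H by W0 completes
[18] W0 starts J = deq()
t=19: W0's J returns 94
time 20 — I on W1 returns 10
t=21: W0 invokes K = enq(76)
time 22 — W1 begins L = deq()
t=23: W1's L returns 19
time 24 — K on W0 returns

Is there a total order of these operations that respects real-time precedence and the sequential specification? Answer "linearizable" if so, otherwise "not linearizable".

linearizable

one valid linearization: A, B, D, C, E, F, G, H, J, I, K, L
after step 1 (A deq() → empty): queue <>
after step 2 (B deq() → empty): queue <>
after step 3 (D deq() → empty): queue <>
after step 4 (C enq(58)): queue <58>
after step 5 (E deq() → 58): queue <>
after step 6 (F enq(94)): queue <94>
after step 7 (G enq(10)): queue <94,10>
after step 8 (H enq(19)): queue <94,10,19>
after step 9 (J deq() → 94): queue <10,19>
after step 10 (I deq() → 10): queue <19>
after step 11 (K enq(76)): queue <19,76>
after step 12 (L deq() → 19): queue <76>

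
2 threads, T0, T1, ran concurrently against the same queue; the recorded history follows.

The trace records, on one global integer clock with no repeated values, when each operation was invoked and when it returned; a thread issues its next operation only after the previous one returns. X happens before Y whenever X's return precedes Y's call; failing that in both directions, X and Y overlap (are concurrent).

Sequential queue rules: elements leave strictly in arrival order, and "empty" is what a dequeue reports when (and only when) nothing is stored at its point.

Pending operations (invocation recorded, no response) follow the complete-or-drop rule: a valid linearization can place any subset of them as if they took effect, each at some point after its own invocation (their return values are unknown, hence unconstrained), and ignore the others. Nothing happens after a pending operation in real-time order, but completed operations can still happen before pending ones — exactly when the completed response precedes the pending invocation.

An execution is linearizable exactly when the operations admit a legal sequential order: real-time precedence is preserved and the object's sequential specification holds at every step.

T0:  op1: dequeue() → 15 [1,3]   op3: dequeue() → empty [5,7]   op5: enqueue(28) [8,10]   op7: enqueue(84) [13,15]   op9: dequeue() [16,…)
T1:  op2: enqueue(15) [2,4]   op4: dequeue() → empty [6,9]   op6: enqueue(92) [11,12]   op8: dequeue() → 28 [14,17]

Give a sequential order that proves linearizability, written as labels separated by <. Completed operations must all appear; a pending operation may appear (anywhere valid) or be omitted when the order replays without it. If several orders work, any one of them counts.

op2 < op1 < op3 < op4 < op5 < op6 < op7 < op8

step 1: op2 enqueue(15) — queue <15>
step 2: op1 dequeue() → 15 — queue <>
step 3: op3 dequeue() → empty — queue <>
step 4: op4 dequeue() → empty — queue <>
step 5: op5 enqueue(28) — queue <28>
step 6: op6 enqueue(92) — queue <28,92>
step 7: op7 enqueue(84) — queue <28,92,84>
step 8: op8 dequeue() → 28 — queue <92,84>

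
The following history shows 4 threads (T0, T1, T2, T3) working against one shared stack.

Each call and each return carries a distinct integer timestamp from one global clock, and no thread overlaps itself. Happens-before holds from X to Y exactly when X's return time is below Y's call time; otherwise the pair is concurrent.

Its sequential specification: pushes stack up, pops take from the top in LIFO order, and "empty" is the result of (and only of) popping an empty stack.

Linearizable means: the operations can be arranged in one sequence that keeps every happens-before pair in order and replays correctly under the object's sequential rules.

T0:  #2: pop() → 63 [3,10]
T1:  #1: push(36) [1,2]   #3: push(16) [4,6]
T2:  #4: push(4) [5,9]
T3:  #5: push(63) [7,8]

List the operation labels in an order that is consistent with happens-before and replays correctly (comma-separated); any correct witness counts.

after step 1 (#1 push(36)): stack <36>
after step 2 (#3 push(16)): stack <36,16>
after step 3 (#4 push(4)): stack <36,16,4>
after step 4 (#5 push(63)): stack <36,16,4,63>
after step 5 (#2 pop() → 63): stack <36,16,4>

#1, #3, #4, #5, #2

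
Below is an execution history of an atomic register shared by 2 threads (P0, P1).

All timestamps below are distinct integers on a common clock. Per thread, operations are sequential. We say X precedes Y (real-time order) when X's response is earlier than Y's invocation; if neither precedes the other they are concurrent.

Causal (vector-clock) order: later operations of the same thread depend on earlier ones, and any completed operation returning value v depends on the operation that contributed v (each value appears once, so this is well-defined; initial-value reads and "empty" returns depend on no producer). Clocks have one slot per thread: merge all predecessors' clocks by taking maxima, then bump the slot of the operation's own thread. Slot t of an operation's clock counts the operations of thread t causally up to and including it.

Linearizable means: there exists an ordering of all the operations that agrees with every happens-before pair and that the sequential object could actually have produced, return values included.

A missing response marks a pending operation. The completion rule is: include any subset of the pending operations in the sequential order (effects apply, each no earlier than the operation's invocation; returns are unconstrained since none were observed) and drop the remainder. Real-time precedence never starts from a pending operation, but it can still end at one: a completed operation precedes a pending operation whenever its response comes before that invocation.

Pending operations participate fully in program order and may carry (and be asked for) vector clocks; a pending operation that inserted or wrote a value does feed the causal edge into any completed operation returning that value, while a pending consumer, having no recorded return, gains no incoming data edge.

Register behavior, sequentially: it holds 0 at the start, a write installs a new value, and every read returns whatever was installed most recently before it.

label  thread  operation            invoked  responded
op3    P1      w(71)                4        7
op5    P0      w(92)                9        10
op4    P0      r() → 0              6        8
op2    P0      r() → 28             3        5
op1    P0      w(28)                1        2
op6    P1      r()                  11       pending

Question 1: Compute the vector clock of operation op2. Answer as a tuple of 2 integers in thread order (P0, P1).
Answer: (2, 0)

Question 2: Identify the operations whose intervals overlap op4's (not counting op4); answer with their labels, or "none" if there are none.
Answer: op3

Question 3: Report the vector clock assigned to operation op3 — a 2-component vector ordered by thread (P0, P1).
Answer: (0, 1)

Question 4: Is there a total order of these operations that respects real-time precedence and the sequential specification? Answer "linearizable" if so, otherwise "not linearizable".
the violation lands at event 8, op4's response at time 8: events 1..7 linearize, events 1..8 do not
no legal order exists: 3 real-time-consistent candidates over 4 completed atomic register operations, all rejected
take op1, op2, op3, op4: step 4 already fails, because op4 r() → 0 cannot occur there
take op1, op2, op4, op3: step 3 already fails, because op4 r() → 0 cannot occur there

not linearizable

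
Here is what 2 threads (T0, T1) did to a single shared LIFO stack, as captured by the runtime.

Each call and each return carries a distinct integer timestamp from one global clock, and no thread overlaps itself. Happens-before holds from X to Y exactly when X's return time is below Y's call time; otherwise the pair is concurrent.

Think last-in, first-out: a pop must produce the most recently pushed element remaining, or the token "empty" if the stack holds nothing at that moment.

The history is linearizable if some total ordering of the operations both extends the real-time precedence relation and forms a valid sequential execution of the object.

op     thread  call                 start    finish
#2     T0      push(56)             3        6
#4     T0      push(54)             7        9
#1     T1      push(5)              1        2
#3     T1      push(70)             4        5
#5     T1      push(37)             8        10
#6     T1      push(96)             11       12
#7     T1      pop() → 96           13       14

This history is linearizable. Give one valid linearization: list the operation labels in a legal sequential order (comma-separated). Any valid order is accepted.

step 1: #1 push(5) — stack <5>
step 2: #2 push(56) — stack <5,56>
step 3: #3 push(70) — stack <5,56,70>
step 4: #4 push(54) — stack <5,56,70,54>
step 5: #5 push(37) — stack <5,56,70,54,37>
step 6: #6 push(96) — stack <5,56,70,54,37,96>
step 7: #7 pop() → 96 — stack <5,56,70,54,37>

#1, #2, #3, #4, #5, #6, #7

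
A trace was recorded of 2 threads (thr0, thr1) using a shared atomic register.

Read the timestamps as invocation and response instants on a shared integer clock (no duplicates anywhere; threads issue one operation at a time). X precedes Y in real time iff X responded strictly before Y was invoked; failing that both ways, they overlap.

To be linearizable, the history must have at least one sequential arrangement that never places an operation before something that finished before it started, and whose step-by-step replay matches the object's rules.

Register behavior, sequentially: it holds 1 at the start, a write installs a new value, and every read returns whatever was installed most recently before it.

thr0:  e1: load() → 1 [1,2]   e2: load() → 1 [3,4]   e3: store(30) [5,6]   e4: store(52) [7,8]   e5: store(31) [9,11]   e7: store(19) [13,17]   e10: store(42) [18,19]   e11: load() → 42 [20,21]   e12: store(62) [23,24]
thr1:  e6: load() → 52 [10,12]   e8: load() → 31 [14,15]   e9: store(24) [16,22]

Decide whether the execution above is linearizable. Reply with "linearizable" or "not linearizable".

a witness: e1, e2, e3, e4, e6, e5, e8, e7, e9, e10, e11, e12
1. e1 load() → 1, leaving value 1
2. e2 load() → 1, leaving value 1
3. e3 store(30), leaving value 30
4. e4 store(52), leaving value 52
5. e6 load() → 52, leaving value 52
6. e5 store(31), leaving value 31
7. e8 load() → 31, leaving value 31
8. e7 store(19), leaving value 19
9. e9 store(24), leaving value 24
10. e10 store(42), leaving value 42
11. e11 load() → 42, leaving value 42
12. e12 store(62), leaving value 62

linearizable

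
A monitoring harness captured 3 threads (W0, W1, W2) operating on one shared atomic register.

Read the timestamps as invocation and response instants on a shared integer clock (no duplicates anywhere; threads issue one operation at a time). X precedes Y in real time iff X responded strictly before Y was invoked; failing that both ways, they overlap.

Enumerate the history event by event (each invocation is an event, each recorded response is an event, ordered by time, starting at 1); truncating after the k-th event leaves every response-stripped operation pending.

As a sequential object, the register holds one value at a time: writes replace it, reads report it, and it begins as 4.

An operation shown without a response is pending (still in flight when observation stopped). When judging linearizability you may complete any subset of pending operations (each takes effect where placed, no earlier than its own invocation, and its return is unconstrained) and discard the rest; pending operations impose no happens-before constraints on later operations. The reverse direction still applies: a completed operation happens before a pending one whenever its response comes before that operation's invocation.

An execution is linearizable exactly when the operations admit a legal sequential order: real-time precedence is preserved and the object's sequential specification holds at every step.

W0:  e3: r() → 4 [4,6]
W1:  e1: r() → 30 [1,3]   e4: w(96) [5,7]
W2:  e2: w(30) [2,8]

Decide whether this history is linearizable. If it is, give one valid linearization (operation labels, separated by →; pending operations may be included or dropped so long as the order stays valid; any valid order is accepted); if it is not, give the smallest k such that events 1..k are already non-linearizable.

cut after 5 events: linearizable; cut after 6 events (e3 responds, time 6): not linearizable
the completed operations (2 total) allow one real-time order; the atomic register replay rejects it
completion choices over the 2 pending operations (e2, e4) were checked; none helps
take e1, e3 (pending dropped): step 1 already fails, because e1 r() → 30 cannot occur there

not linearizable — minimal violating prefix: 6 events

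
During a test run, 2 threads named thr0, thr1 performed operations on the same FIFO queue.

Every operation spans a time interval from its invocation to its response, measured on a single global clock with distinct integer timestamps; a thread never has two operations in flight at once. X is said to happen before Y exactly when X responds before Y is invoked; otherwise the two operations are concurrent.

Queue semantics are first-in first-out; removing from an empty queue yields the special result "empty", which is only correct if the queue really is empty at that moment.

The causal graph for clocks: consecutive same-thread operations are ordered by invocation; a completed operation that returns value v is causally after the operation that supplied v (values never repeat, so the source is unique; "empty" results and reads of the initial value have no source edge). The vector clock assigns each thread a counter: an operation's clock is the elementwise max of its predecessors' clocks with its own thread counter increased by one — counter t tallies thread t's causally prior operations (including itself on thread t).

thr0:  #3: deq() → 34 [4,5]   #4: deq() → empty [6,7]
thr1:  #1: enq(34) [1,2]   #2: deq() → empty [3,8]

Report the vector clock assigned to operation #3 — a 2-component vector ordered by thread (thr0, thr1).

(1, 1)

#1 (invocation 1): nothing precedes it; thr1's component alone gives (0, 1)
merge at #2 (invoked 3): VC(#1)=(0, 1), own-thread bump on thr1 → (0, 2)
merge at #3 (invoked 4): VC(#1)=(0, 1), own-thread bump on thr0 → (1, 1)
merge at #4 (invoked 6): VC(#3)=(1, 1), own-thread bump on thr0 → (2, 1)
target: VC(#3) = (1, 1)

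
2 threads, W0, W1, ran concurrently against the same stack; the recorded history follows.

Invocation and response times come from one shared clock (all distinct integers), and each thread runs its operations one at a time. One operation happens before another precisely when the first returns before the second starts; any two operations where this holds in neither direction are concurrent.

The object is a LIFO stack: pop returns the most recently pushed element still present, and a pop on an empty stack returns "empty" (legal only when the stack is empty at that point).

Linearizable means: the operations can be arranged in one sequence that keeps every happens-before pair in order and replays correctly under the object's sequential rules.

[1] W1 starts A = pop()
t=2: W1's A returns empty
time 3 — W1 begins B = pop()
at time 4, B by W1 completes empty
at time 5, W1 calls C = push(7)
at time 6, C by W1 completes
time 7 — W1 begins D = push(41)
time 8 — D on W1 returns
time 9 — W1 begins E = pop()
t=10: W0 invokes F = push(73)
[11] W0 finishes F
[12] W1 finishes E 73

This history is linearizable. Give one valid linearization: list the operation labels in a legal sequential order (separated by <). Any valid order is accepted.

step 1: A pop() → empty — stack <>
step 2: B pop() → empty — stack <>
step 3: C push(7) — stack <7>
step 4: D push(41) — stack <7,41>
step 5: F push(73) — stack <7,41,73>
step 6: E pop() → 73 — stack <7,41>

A < B < C < D < F < E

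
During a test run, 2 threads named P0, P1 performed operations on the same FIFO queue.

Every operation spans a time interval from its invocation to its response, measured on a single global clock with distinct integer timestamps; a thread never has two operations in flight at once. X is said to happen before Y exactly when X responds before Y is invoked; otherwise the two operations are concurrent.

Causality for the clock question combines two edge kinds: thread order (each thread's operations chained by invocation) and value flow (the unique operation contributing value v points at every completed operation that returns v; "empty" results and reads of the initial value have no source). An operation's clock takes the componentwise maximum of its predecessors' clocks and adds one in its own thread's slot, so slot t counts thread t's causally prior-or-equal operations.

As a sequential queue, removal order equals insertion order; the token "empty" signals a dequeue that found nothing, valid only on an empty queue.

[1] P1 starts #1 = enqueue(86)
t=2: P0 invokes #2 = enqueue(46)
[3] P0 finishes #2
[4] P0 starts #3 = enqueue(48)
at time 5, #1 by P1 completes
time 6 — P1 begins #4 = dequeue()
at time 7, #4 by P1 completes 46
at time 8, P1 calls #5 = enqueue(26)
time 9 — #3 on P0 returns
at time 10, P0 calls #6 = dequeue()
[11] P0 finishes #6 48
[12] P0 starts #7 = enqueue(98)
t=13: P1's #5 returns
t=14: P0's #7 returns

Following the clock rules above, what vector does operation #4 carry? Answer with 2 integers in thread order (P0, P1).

(1, 2)

VC(#1, invoked at 1): no causal predecessors; +1 on P1 → (0, 1)
VC(#2, invoked at 2): no causal predecessors; +1 on P0 → (1, 0)
VC(#3, invoked at 4): max of VC(#2)=(1, 0), then +1 on thread P0 → (2, 0)
VC(#4, invoked at 6): max of VC(#1)=(0, 1), VC(#2)=(1, 0), then +1 on thread P1 → (1, 2)
VC(#6, invoked at 10): max of VC(#3)=(2, 0), then +1 on thread P0 → (3, 0)
VC(#5, invoked at 8): max of VC(#4)=(1, 2), then +1 on thread P1 → (1, 3)
VC(#7, invoked at 12): max of VC(#6)=(3, 0), then +1 on thread P0 → (4, 0)
target: VC(#4) = (1, 2)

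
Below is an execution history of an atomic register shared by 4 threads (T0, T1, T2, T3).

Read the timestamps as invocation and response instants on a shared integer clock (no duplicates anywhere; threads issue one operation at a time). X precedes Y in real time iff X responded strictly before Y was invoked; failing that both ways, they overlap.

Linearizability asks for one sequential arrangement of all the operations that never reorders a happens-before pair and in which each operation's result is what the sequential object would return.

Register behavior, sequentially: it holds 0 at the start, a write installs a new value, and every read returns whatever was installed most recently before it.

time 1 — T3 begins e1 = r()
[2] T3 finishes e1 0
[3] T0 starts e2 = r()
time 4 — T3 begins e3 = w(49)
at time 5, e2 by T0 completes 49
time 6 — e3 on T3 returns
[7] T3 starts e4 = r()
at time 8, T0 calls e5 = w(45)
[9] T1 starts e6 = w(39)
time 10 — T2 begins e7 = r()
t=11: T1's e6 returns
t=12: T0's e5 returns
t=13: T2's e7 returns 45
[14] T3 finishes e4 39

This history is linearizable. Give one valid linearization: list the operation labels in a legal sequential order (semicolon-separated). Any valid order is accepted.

e1; e3; e2; e5; e7; e6; e4

after step 1 (e1 r() → 0): value 0
after step 2 (e3 w(49)): value 49
after step 3 (e2 r() → 49): value 49
after step 4 (e5 w(45)): value 45
after step 5 (e7 r() → 45): value 45
after step 6 (e6 w(39)): value 39
after step 7 (e4 r() → 39): value 39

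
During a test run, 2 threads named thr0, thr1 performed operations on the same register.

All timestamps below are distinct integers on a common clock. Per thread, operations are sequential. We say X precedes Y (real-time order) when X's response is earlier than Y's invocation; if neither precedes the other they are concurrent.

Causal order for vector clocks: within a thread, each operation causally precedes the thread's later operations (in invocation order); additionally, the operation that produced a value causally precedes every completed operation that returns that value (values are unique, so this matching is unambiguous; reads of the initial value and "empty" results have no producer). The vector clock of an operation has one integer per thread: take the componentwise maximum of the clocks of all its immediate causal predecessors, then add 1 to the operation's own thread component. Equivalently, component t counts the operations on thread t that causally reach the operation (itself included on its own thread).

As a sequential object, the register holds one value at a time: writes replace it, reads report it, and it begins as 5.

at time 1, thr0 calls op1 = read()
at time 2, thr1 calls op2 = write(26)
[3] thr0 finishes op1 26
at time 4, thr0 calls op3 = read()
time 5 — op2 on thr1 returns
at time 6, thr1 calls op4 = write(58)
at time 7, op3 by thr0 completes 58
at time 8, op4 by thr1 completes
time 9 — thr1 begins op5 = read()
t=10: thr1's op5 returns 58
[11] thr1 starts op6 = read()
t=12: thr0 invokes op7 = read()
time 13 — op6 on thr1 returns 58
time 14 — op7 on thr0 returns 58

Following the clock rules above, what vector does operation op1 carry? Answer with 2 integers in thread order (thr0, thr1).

(1, 1)

invoked at 2, op2 has no predecessors; its own thr1 bump gives (0, 1)
invoked at 6, op4 merges VC(op2)=(0, 1) and bumps thr1's slot → (0, 2)
invoked at 1, op1 merges VC(op2)=(0, 1) and bumps thr0's slot → (1, 1)
invoked at 9, op5 merges VC(op4)=(0, 2) and bumps thr1's slot → (0, 3)
invoked at 11, op6 merges VC(op4)=(0, 2), VC(op5)=(0, 3) and bumps thr1's slot → (0, 4)
invoked at 4, op3 merges VC(op1)=(1, 1), VC(op4)=(0, 2) and bumps thr0's slot → (2, 2)
invoked at 12, op7 merges VC(op3)=(2, 2), VC(op4)=(0, 2) and bumps thr0's slot → (3, 2)
target: VC(op1) = (1, 1)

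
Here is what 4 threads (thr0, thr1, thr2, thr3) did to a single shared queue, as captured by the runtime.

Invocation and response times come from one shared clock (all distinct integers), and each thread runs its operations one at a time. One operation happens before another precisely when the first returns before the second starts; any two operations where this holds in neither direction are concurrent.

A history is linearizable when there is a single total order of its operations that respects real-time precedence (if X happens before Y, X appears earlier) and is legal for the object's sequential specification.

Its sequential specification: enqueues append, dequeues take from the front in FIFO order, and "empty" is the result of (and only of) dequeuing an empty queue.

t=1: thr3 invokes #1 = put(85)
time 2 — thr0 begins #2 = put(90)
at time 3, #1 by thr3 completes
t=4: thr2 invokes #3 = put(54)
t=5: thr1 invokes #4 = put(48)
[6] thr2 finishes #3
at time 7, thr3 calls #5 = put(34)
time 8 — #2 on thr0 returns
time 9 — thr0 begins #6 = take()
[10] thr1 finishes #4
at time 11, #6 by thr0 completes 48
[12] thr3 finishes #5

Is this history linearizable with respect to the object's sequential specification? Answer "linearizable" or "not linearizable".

not linearizable

the violation lands at event 11, #6's response at time 11: events 1..10 linearize, events 1..11 do not
the 5 completed operations admit 11 real-time orders; each fails the queue replay
completion choices over the 1 pending operation (#5) were checked; none helps
one such order, #1, #2, #3, #4, #6 (pending dropped), breaks at step 5 where #6 take() → 48 is illegal
one such order, #1, #2, #3, #6, #4 (pending dropped), breaks at step 4 where #6 take() → 48 is illegal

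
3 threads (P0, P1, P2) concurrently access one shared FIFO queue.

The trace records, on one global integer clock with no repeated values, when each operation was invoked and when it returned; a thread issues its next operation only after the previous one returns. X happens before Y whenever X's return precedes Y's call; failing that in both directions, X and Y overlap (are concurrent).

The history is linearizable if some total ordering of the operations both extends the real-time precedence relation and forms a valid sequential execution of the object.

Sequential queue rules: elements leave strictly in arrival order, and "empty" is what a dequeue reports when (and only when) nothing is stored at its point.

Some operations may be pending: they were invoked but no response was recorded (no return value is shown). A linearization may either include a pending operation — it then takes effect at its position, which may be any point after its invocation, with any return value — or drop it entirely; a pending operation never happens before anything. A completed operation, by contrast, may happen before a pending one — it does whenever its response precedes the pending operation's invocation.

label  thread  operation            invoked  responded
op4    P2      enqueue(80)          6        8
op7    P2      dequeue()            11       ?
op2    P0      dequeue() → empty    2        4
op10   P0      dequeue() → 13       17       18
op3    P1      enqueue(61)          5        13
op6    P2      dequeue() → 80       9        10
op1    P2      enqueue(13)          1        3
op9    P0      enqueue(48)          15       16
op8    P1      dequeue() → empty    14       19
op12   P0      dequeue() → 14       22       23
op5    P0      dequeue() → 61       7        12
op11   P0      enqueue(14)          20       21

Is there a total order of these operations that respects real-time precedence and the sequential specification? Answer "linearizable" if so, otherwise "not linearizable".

not linearizable

through event 11 a valid linearization exists; event 12 (op5 responding at time 12) ends that
real-time-consistent orders of the 5 completed operations: 6 — all fail the FIFO queue replay
no escape via the 2 pending operations (op3, op7): every completion choice fails
for example op1, op2, op4, op5, op6 (pending dropped) fails at step 2: op2 dequeue() → empty is not legal there
for example op1, op2, op4, op6, op5 (pending dropped) fails at step 2: op2 dequeue() → empty is not legal there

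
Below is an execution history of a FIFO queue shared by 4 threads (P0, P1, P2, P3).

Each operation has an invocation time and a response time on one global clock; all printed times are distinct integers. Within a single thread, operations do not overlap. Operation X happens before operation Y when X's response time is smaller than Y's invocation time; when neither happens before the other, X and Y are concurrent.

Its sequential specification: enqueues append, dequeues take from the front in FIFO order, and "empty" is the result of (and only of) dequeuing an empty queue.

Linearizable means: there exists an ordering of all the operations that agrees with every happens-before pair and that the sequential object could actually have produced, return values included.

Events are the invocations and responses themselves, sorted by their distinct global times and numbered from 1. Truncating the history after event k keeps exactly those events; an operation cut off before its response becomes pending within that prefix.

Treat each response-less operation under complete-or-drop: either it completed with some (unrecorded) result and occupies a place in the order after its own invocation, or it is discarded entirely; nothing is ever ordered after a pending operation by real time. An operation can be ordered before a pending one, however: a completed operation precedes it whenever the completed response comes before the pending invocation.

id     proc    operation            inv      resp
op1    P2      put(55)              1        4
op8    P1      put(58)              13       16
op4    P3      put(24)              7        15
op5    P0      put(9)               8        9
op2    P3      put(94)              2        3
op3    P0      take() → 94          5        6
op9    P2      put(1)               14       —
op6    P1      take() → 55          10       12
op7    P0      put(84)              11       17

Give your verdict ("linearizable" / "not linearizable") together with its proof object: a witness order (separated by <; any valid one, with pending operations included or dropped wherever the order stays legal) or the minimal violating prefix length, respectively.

step 1: op2 put(94) — queue <94>
step 2: op1 put(55) — queue <94,55>
step 3: op3 take() → 94 — queue <55>
step 4: op4 put(24) — queue <55,24>
step 5: op5 put(9) — queue <55,24,9>
step 6: op6 take() → 55 — queue <24,9>
step 7: op7 put(84) — queue <24,9,84>
step 8: op8 put(58) — queue <24,9,84,58>

linearizable — witness: op2 < op1 < op3 < op4 < op5 < op6 < op7 < op8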